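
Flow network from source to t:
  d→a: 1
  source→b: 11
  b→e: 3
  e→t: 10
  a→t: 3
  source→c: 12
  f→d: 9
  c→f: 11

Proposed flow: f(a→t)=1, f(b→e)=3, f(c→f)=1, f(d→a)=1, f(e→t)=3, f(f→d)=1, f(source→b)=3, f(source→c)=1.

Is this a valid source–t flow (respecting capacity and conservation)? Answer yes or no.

Every edge has 0 ≤ f(e) ≤ cap(e).
At each intermediate node, inflow equals outflow.

Yes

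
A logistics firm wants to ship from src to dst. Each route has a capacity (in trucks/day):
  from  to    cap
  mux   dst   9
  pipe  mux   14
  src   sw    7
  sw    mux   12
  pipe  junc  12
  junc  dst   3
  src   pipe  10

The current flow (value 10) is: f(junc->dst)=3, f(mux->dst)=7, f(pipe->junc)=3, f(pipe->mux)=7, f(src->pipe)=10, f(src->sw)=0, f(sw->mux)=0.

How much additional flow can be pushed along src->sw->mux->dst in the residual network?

2

Residual capacities along the path: src->sw: 7, sw->mux: 12, mux->dst: 2.
Minimum is 2.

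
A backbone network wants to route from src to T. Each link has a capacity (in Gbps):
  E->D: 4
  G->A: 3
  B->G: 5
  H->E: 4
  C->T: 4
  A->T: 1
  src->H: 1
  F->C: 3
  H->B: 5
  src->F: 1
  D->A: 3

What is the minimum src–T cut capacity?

Max flow = 2 (via 2 augmenting paths).
In the residual at optimum, the set reachable from src is {src}.
Cut edges: src->F (cap 1), src->H (cap 1). Sum = 2.

2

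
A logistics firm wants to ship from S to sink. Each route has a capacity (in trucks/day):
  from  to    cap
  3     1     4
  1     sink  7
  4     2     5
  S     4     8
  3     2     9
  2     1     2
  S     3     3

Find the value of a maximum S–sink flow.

Augment S->3->1->sink: bottleneck 3. Total 3.
Augment S->4->2->1->sink: bottleneck 2. Total 5.
No augmenting path remains in the residual graph.

5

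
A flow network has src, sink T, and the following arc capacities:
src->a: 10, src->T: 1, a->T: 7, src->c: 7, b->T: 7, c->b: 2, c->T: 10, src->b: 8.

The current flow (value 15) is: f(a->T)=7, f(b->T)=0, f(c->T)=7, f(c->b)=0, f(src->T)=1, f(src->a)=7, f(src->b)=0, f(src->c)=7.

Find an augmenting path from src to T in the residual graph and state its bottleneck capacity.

Residual along src->b->T: src->b: 8, b->T: 7.
Bottleneck = min = 7.

src->b->T, bottleneck 7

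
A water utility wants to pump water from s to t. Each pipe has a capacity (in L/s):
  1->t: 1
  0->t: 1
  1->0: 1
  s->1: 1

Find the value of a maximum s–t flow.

Augment s->1->t: bottleneck 1. Total 1.
No augmenting path remains in the residual graph.

1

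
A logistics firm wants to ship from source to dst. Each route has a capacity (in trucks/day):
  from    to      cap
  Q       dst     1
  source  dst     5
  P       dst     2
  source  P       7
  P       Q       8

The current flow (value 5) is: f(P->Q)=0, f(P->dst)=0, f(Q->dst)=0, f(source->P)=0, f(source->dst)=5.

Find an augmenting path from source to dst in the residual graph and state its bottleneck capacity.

Residual along source->P->dst: source->P: 7, P->dst: 2.
Bottleneck = min = 2.

source->P->dst, bottleneck 2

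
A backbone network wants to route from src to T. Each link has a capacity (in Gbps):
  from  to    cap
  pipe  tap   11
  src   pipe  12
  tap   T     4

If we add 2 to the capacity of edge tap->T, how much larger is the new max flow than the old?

Original max flow = 4.
After raising cap(tap->T), augmenting paths through that edge carry 2 more units.
New max flow = 6. Increase = 2.

2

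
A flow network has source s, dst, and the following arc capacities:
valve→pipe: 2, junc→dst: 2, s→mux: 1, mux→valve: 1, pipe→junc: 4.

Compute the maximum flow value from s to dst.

1

Augment s→mux→valve→pipe→junc→dst: bottleneck 1. Total 1.
No augmenting path remains in the residual graph.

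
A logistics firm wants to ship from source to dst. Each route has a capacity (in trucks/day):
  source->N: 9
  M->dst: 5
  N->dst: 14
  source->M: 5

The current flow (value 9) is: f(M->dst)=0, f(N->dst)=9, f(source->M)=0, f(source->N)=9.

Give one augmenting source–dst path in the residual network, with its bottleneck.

source->M->dst, bottleneck 5

Residual along source->M->dst: source->M: 5, M->dst: 5.
Bottleneck = min = 5.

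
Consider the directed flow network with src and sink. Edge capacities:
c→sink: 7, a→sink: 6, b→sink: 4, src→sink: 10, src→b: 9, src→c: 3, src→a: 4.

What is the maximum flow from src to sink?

Augment src→sink: bottleneck 10. Total 10.
Augment src→b→sink: bottleneck 4. Total 14.
Augment src→a→sink: bottleneck 4. Total 18.
Augment src→c→sink: bottleneck 3. Total 21.
No augmenting path remains in the residual graph.

21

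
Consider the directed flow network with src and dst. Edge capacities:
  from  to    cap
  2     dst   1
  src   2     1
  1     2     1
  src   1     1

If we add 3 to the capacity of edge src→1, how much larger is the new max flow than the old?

Original max flow = 1.
Edge src→1 does not cross the min cut (source side {1, 2, src}), so extra capacity there cannot help.
New max flow = 1. Increase = 0.

0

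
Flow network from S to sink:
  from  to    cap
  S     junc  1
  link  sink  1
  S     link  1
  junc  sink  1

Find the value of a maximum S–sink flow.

Augment S→link→sink: bottleneck 1. Total 1.
Augment S→junc→sink: bottleneck 1. Total 2.
No augmenting path remains in the residual graph.

2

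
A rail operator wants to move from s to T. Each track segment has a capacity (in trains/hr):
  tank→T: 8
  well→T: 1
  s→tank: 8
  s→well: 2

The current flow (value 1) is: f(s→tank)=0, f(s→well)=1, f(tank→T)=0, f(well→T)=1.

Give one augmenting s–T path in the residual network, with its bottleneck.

Residual along s→tank→T: s→tank: 8, tank→T: 8.
Bottleneck = min = 8.

s→tank→T, bottleneck 8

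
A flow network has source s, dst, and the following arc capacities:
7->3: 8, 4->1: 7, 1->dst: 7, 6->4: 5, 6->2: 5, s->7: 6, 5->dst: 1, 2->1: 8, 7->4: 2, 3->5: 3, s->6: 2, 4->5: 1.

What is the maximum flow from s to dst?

5

Augment s->6->2->1->dst: bottleneck 2. Total 2.
Augment s->7->4->1->dst: bottleneck 2. Total 4.
Augment s->7->3->5->dst: bottleneck 1. Total 5.
No augmenting path remains in the residual graph.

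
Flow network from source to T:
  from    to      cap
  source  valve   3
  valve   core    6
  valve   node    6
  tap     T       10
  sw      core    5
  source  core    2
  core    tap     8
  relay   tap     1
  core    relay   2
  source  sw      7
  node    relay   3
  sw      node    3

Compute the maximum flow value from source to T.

9

Augment source->core->tap->T: bottleneck 2. Total 2.
Augment source->sw->core->tap->T: bottleneck 5. Total 7.
Augment source->valve->core->tap->T: bottleneck 1. Total 8.
Augment source->sw->node->relay->tap->T: bottleneck 1. Total 9.
No augmenting path remains in the residual graph.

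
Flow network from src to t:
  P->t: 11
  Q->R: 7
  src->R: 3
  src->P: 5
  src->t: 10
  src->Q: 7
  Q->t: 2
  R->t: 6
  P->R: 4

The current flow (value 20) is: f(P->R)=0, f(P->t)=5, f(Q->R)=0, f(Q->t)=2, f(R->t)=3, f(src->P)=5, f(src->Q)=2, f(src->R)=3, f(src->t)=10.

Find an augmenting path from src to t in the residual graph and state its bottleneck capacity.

src->Q->R->t, bottleneck 3

Residual along src->Q->R->t: src->Q: 5, Q->R: 7, R->t: 3.
Bottleneck = min = 3.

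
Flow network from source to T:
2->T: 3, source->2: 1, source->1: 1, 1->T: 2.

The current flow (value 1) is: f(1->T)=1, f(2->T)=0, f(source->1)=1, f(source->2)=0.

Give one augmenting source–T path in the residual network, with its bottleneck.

Residual along source->2->T: source->2: 1, 2->T: 3.
Bottleneck = min = 1.

source->2->T, bottleneck 1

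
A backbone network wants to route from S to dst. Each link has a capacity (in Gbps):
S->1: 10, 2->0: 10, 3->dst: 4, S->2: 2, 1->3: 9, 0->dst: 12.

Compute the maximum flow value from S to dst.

Augment S->1->3->dst: bottleneck 4. Total 4.
Augment S->2->0->dst: bottleneck 2. Total 6.
No augmenting path remains in the residual graph.

6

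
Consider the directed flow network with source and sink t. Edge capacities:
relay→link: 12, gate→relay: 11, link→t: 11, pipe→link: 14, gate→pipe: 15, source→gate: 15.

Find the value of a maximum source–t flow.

Augment source→gate→relay→link→t: bottleneck 11. Total 11.
No augmenting path remains in the residual graph.

11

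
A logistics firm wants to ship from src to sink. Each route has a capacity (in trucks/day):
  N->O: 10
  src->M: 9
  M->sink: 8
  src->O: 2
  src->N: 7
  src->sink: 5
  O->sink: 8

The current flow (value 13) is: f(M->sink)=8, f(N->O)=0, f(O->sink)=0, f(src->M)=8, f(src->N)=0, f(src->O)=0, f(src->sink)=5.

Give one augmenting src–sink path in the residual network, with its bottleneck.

src->O->sink, bottleneck 2

Residual along src->O->sink: src->O: 2, O->sink: 8.
Bottleneck = min = 2.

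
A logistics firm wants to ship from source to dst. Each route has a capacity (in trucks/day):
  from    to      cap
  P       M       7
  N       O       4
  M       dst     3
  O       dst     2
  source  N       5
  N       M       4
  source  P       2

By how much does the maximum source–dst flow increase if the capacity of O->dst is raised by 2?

Original max flow = 5.
After raising cap(O->dst), augmenting paths through that edge carry 2 more units.
New max flow = 7. Increase = 2.

2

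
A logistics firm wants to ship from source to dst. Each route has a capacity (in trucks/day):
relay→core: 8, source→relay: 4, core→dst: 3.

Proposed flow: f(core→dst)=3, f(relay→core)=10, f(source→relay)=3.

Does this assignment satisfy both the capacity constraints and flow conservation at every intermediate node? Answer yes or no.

No

Capacity violated on relay→core: flow 10 > capacity 8.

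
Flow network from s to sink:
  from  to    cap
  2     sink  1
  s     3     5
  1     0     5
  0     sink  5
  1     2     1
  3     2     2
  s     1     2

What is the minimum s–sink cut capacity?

3

Max flow = 3 (via 2 augmenting paths).
In the residual at optimum, the set reachable from s is {2, 3, s}.
Cut edges: s->1 (cap 2), 2->sink (cap 1). Sum = 3.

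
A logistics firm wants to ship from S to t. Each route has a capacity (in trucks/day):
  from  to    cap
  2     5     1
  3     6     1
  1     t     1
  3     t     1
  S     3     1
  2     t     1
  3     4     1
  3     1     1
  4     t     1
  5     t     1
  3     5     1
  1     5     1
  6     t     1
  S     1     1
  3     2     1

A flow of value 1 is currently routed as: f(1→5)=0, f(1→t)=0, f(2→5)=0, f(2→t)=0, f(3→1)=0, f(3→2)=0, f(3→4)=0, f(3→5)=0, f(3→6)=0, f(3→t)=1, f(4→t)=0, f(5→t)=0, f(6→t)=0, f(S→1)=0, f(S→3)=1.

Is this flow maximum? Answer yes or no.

No

Residual path S→1→t has bottleneck 1 > 0.
Pushing 1 along it raises the flow to 2, so the given flow is not maximum.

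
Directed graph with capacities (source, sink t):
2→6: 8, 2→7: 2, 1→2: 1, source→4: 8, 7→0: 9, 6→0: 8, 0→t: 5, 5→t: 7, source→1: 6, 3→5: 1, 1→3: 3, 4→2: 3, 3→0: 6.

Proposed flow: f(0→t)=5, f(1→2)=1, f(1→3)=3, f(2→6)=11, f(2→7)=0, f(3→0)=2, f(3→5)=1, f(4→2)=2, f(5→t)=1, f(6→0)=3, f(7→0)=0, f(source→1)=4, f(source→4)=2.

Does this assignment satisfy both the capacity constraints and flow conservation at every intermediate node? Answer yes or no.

Capacity violated on 2→6: flow 11 > capacity 8.

No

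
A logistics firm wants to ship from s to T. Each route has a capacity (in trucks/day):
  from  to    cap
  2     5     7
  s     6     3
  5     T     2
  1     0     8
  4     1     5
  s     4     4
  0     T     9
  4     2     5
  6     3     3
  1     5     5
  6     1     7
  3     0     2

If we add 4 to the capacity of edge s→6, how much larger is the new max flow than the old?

4

Original max flow = 7.
After raising cap(s→6), augmenting paths through that edge carry 4 more units.
New max flow = 11. Increase = 4.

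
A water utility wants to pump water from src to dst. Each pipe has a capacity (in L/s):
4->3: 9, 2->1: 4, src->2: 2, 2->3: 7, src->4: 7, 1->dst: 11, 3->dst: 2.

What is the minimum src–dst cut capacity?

Max flow = 4 (via 2 augmenting paths).
In the residual at optimum, the set reachable from src is {3, 4, src}.
Cut edges: src->2 (cap 2), 3->dst (cap 2). Sum = 4.

4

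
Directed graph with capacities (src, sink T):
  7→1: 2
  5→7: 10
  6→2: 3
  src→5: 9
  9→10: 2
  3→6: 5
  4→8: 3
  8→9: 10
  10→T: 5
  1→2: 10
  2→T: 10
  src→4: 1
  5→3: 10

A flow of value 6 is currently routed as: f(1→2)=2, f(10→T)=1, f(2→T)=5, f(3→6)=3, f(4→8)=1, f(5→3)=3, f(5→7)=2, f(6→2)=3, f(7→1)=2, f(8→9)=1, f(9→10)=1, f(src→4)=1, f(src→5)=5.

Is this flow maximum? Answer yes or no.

Yes

Residual reachable from src: {3, 5, 6, 7, src}; T is not reachable.
Saturated cut: 7→1, 6→2, src→4 with total capacity 6 = current flow value. Flow is maximum.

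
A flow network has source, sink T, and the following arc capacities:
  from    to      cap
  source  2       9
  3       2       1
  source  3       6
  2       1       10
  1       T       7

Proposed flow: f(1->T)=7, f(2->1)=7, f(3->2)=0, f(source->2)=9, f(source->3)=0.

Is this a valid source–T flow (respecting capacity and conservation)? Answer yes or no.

No

Conservation fails at 2: inflow 9 ≠ outflow 7.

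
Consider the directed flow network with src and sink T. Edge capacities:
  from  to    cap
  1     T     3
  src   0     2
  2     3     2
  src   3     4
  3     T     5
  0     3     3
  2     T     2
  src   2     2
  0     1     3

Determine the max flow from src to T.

Augment src->2->T: bottleneck 2. Total 2.
Augment src->3->T: bottleneck 4. Total 6.
Augment src->0->3->T: bottleneck 1. Total 7.
Augment src->0->1->T: bottleneck 1. Total 8.
No augmenting path remains in the residual graph.

8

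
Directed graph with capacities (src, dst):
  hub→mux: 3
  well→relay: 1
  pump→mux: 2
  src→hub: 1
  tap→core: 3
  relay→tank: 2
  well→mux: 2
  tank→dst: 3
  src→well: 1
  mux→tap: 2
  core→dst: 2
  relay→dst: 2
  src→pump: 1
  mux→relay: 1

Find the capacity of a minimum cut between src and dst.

3

Max flow = 3 (via 3 augmenting paths).
In the residual at optimum, the set reachable from src is {src}.
Cut edges: src→pump (cap 1), src→hub (cap 1), src→well (cap 1). Sum = 3.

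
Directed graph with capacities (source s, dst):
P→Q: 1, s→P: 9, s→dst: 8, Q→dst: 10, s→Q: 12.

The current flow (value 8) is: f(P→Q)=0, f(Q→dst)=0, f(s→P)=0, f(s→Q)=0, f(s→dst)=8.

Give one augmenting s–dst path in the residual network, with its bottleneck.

Residual along s→Q→dst: s→Q: 12, Q→dst: 10.
Bottleneck = min = 10.

s→Q→dst, bottleneck 10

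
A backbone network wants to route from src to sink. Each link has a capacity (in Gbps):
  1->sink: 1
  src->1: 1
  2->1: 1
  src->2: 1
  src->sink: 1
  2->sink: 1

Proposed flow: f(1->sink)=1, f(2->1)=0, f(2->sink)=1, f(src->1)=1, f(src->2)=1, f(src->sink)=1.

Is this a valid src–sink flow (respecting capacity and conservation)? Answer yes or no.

Every edge has 0 ≤ f(e) ≤ cap(e).
At each intermediate node, inflow equals outflow.

Yes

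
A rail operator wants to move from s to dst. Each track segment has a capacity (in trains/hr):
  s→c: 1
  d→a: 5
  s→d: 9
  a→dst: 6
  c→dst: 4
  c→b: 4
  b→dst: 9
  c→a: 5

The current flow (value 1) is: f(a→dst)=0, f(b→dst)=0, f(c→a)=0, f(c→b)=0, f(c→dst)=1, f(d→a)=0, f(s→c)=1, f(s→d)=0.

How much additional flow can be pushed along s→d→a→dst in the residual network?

5

Residual capacities along the path: s→d: 9, d→a: 5, a→dst: 6.
Minimum is 5.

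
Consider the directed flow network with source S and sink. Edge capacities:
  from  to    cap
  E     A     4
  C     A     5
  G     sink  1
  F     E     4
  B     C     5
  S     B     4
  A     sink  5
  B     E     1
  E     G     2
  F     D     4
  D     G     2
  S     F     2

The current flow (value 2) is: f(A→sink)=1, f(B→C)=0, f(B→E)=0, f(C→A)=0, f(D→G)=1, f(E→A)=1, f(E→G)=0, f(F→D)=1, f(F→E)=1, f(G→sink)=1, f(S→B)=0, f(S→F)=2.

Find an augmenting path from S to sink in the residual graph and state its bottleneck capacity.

Residual along S→B→E→A→sink: S→B: 4, B→E: 1, E→A: 3, A→sink: 4.
Bottleneck = min = 1.

S→B→E→A→sink, bottleneck 1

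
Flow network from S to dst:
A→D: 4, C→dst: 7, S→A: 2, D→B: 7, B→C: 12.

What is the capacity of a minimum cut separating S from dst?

Max flow = 2 (via 1 augmenting path).
In the residual at optimum, the set reachable from S is {S}.
Cut edges: S→A (cap 2). Sum = 2.

2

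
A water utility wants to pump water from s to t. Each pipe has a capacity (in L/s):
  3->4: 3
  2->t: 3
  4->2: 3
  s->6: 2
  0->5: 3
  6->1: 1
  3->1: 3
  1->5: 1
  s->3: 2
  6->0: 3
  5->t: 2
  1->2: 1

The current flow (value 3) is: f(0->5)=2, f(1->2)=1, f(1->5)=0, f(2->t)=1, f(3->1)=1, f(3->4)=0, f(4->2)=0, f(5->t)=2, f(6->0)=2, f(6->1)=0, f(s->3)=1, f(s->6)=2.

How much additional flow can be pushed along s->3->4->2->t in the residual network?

1

Residual capacities along the path: s->3: 1, 3->4: 3, 4->2: 3, 2->t: 2.
Minimum is 1.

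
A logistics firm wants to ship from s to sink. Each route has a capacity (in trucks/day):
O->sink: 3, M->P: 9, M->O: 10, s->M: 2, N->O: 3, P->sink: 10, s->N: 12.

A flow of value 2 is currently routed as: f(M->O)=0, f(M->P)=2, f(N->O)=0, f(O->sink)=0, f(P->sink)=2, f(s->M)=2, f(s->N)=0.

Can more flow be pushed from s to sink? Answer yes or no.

Yes

Residual path s->N->O->sink has bottleneck 3 > 0.
Pushing 3 along it raises the flow to 5, so the given flow is not maximum.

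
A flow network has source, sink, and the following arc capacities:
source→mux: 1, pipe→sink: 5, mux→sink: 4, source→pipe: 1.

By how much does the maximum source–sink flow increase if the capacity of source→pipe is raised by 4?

4

Original max flow = 2.
After raising cap(source→pipe), augmenting paths through that edge carry 4 more units.
New max flow = 6. Increase = 4.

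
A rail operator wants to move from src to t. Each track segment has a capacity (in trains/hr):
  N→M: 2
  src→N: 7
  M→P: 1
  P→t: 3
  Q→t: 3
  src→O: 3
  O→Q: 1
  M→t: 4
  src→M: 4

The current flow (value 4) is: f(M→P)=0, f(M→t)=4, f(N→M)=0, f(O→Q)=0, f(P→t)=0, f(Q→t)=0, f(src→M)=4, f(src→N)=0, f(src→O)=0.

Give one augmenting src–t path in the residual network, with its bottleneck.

Residual along src→O→Q→t: src→O: 3, O→Q: 1, Q→t: 3.
Bottleneck = min = 1.

src→O→Q→t, bottleneck 1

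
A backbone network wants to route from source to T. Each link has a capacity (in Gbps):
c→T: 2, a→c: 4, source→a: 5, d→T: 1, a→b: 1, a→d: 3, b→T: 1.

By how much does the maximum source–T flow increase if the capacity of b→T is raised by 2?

Original max flow = 4.
Edge b→T does not cross the min cut (source side {a, c, d, source}), so extra capacity there cannot help.
New max flow = 4. Increase = 0.

0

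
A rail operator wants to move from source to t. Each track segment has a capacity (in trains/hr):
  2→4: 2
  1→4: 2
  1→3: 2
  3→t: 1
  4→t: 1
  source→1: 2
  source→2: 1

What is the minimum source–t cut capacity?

Max flow = 2 (via 2 augmenting paths).
In the residual at optimum, the set reachable from source is {1, 2, 3, 4, source}.
Cut edges: 3→t (cap 1), 4→t (cap 1). Sum = 2.

2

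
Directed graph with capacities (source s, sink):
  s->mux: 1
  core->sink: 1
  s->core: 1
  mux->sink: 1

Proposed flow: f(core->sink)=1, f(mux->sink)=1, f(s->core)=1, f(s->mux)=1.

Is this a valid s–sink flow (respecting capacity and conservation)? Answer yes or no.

Yes

Every edge has 0 ≤ f(e) ≤ cap(e).
At each intermediate node, inflow equals outflow.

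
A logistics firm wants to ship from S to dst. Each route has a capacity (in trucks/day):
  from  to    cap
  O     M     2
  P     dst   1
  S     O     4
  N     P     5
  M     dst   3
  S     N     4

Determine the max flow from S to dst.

3

Augment S->N->P->dst: bottleneck 1. Total 1.
Augment S->O->M->dst: bottleneck 2. Total 3.
No augmenting path remains in the residual graph.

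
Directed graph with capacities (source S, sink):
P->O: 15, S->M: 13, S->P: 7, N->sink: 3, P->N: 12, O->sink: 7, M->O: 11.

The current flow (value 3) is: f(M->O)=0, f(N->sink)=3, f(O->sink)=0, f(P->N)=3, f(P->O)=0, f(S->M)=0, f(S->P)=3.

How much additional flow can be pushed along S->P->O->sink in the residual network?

4

Residual capacities along the path: S->P: 4, P->O: 15, O->sink: 7.
Minimum is 4.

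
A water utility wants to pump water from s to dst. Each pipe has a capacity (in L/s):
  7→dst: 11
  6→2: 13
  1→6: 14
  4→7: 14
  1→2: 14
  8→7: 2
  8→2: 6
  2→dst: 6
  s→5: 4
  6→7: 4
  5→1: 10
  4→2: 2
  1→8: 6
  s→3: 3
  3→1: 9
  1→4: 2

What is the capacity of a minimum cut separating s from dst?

7

Max flow = 7 (via 3 augmenting paths).
In the residual at optimum, the set reachable from s is {s}.
Cut edges: s→3 (cap 3), s→5 (cap 4). Sum = 7.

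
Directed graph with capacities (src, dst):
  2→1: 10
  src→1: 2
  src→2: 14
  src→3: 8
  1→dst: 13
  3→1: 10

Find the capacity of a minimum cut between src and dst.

13

Max flow = 13 (via 3 augmenting paths).
In the residual at optimum, the set reachable from src is {1, 2, 3, src}.
Cut edges: 1→dst (cap 13). Sum = 13.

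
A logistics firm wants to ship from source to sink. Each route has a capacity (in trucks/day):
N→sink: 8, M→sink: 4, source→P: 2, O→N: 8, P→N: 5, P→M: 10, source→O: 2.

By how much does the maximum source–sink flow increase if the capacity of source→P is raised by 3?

3

Original max flow = 4.
After raising cap(source→P), augmenting paths through that edge carry 3 more units.
New max flow = 7. Increase = 3.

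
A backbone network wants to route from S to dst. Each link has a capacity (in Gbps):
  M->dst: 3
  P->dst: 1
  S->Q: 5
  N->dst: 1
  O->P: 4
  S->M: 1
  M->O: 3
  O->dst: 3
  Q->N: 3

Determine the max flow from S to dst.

Augment S->M->dst: bottleneck 1. Total 1.
Augment S->Q->N->dst: bottleneck 1. Total 2.
No augmenting path remains in the residual graph.

2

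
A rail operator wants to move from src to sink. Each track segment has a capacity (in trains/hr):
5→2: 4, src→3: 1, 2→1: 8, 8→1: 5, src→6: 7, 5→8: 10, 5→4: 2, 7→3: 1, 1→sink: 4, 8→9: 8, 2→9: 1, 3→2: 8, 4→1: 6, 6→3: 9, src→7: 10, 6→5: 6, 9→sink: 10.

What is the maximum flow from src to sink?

9

Augment src→3→2→1→sink: bottleneck 1. Total 1.
Augment src→7→3→2→1→sink: bottleneck 1. Total 2.
Augment src→6→5→2→1→sink: bottleneck 2. Total 4.
Augment src→6→5→2→9→sink: bottleneck 1. Total 5.
Augment src→6→5→8→9→sink: bottleneck 3. Total 8.
Augment src→6→3→2→5→8→9→sink: bottleneck 1. Total 9.
No augmenting path remains in the residual graph.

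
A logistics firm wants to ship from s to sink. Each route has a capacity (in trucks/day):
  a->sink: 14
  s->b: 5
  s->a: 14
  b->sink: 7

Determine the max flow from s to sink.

19

Augment s->a->sink: bottleneck 14. Total 14.
Augment s->b->sink: bottleneck 5. Total 19.
No augmenting path remains in the residual graph.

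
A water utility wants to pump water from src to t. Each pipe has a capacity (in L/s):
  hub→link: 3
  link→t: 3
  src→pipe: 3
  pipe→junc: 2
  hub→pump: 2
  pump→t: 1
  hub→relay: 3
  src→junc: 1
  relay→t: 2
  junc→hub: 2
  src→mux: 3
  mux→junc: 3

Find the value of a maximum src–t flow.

Augment src→junc→hub→pump→t: bottleneck 1. Total 1.
Augment src→pipe→junc→hub→relay→t: bottleneck 1. Total 2.
No augmenting path remains in the residual graph.

2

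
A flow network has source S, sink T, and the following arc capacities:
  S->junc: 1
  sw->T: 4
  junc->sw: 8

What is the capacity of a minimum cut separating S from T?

1

Max flow = 1 (via 1 augmenting path).
In the residual at optimum, the set reachable from S is {S}.
Cut edges: S->junc (cap 1). Sum = 1.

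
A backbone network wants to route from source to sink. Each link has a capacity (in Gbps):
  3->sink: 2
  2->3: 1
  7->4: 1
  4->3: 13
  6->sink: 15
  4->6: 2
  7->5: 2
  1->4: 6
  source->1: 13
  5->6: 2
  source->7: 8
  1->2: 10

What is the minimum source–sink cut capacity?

6

Max flow = 6 (via 4 augmenting paths).
In the residual at optimum, the set reachable from source is {1, 2, 3, 4, 7, source}.
Cut edges: 7->5 (cap 2), 4->6 (cap 2), 3->sink (cap 2). Sum = 6.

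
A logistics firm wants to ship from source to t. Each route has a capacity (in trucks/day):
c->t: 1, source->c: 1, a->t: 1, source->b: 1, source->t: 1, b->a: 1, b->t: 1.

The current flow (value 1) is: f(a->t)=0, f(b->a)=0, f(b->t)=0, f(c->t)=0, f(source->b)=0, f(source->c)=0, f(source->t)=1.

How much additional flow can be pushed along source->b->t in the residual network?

1

Residual capacities along the path: source->b: 1, b->t: 1.
Minimum is 1.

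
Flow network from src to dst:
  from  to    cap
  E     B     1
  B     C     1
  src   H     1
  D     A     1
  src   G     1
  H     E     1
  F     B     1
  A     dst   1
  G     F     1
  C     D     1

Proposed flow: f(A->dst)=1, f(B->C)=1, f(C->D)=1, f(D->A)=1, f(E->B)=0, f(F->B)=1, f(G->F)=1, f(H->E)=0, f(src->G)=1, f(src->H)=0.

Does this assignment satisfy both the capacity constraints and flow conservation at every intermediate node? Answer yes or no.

Every edge has 0 ≤ f(e) ≤ cap(e).
At each intermediate node, inflow equals outflow.

Yes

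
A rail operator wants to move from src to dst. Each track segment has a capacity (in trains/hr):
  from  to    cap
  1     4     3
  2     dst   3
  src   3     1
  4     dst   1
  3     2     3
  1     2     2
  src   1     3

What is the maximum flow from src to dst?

4

Augment src→1→4→dst: bottleneck 1. Total 1.
Augment src→1→2→dst: bottleneck 2. Total 3.
Augment src→3→2→dst: bottleneck 1. Total 4.
No augmenting path remains in the residual graph.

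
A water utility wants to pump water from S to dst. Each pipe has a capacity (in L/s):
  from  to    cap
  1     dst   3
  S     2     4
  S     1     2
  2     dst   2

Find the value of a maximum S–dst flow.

Augment S->1->dst: bottleneck 2. Total 2.
Augment S->2->dst: bottleneck 2. Total 4.
No augmenting path remains in the residual graph.

4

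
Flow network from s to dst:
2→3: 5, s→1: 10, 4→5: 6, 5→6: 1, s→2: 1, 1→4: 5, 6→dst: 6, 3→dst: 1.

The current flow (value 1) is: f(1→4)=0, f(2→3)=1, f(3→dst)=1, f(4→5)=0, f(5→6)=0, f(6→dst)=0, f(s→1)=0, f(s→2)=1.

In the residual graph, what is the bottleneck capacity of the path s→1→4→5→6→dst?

Residual capacities along the path: s→1: 10, 1→4: 5, 4→5: 6, 5→6: 1, 6→dst: 6.
Minimum is 1.

1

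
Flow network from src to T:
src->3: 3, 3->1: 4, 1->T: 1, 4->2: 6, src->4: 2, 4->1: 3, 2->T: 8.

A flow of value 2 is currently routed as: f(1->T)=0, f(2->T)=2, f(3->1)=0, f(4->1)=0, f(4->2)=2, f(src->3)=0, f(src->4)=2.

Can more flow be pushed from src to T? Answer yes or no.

Residual path src->3->1->T has bottleneck 1 > 0.
Pushing 1 along it raises the flow to 3, so the given flow is not maximum.

Yes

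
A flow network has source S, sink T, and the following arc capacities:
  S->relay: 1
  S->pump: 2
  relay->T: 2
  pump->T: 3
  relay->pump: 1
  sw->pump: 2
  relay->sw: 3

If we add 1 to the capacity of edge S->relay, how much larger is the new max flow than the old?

Original max flow = 3.
After raising cap(S->relay), augmenting paths through that edge carry 1 more unit.
New max flow = 4. Increase = 1.

1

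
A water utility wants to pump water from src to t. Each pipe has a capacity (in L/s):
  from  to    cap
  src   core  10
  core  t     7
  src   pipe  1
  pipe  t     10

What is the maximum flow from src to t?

Augment src->core->t: bottleneck 7. Total 7.
Augment src->pipe->t: bottleneck 1. Total 8.
No augmenting path remains in the residual graph.

8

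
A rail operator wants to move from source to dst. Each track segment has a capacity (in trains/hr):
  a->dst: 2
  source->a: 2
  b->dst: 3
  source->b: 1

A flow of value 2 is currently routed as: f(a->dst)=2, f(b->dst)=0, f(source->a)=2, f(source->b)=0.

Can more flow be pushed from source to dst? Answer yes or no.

Residual path source->b->dst has bottleneck 1 > 0.
Pushing 1 along it raises the flow to 3, so the given flow is not maximum.

Yes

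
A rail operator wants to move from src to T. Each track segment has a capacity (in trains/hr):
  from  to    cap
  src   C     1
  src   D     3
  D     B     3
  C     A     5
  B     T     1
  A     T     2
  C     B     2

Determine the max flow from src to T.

Augment src→C→A→T: bottleneck 1. Total 1.
Augment src→D→B→T: bottleneck 1. Total 2.
No augmenting path remains in the residual graph.

2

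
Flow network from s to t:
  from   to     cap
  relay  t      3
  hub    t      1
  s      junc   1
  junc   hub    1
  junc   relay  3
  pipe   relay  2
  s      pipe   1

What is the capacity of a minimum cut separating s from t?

2

Max flow = 2 (via 2 augmenting paths).
In the residual at optimum, the set reachable from s is {s}.
Cut edges: s→junc (cap 1), s→pipe (cap 1). Sum = 2.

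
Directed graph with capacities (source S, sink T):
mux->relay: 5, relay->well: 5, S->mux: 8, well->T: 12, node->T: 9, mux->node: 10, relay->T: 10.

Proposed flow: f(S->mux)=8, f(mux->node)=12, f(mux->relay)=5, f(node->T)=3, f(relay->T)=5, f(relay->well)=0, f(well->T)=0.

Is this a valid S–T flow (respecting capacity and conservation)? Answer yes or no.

Capacity violated on mux->node: flow 12 > capacity 10.

No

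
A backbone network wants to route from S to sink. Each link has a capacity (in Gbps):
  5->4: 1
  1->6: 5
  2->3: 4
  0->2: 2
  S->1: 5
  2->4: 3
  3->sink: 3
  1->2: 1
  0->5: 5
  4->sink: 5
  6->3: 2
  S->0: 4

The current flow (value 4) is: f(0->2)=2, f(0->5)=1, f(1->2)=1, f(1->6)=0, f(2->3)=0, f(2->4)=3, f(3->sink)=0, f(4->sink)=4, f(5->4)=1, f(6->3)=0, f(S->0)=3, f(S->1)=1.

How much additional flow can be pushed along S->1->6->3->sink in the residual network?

Residual capacities along the path: S->1: 4, 1->6: 5, 6->3: 2, 3->sink: 3.
Minimum is 2.

2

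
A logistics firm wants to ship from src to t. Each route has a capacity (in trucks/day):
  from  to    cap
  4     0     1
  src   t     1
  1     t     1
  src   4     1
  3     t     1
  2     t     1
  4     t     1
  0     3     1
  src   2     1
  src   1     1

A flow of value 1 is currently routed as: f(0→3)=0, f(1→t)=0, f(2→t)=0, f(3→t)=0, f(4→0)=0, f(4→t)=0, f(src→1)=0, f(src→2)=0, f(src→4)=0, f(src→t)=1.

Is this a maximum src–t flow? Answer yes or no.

No

Residual path src→1→t has bottleneck 1 > 0.
Pushing 1 along it raises the flow to 2, so the given flow is not maximum.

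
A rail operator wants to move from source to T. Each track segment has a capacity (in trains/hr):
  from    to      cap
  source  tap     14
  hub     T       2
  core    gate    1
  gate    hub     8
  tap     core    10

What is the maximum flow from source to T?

1

Augment source->tap->core->gate->hub->T: bottleneck 1. Total 1.
No augmenting path remains in the residual graph.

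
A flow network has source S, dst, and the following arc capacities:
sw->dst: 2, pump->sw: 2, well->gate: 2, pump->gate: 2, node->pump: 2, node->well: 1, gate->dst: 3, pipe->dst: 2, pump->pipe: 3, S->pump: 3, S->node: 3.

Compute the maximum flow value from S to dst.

6

Augment S->pump->pipe->dst: bottleneck 2. Total 2.
Augment S->pump->gate->dst: bottleneck 1. Total 3.
Augment S->node->well->gate->dst: bottleneck 1. Total 4.
Augment S->node->pump->gate->dst: bottleneck 1. Total 5.
Augment S->node->pump->sw->dst: bottleneck 1. Total 6.
No augmenting path remains in the residual graph.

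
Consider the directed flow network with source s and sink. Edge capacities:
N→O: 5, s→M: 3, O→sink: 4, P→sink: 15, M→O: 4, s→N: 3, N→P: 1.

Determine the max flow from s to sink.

5

Augment s→N→O→sink: bottleneck 3. Total 3.
Augment s→M→O→sink: bottleneck 1. Total 4.
Augment s→M→O→N→P→sink: bottleneck 1. Total 5.
No augmenting path remains in the residual graph.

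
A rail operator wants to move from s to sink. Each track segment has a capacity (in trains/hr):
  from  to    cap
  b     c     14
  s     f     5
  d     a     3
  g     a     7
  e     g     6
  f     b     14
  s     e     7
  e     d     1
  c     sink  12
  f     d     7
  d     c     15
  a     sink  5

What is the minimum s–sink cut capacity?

11

Max flow = 11 (via 3 augmenting paths).
In the residual at optimum, the set reachable from s is {a, e, g, s}.
Cut edges: s->f (cap 5), e->d (cap 1), a->sink (cap 5). Sum = 11.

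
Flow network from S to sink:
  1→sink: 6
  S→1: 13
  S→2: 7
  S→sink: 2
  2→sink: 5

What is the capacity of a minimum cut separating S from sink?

Max flow = 13 (via 3 augmenting paths).
In the residual at optimum, the set reachable from S is {1, 2, S}.
Cut edges: S→sink (cap 2), 2→sink (cap 5), 1→sink (cap 6). Sum = 13.

13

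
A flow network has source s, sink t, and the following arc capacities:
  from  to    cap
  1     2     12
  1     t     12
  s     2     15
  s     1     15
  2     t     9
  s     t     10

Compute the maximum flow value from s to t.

31

Augment s->t: bottleneck 10. Total 10.
Augment s->1->t: bottleneck 12. Total 22.
Augment s->2->t: bottleneck 9. Total 31.
No augmenting path remains in the residual graph.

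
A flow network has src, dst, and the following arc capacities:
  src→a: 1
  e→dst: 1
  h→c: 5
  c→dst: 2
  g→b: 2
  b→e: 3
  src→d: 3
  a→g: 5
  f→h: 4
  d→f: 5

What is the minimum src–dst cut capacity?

3

Max flow = 3 (via 2 augmenting paths).
In the residual at optimum, the set reachable from src is {c, d, f, h, src}.
Cut edges: src→a (cap 1), c→dst (cap 2). Sum = 3.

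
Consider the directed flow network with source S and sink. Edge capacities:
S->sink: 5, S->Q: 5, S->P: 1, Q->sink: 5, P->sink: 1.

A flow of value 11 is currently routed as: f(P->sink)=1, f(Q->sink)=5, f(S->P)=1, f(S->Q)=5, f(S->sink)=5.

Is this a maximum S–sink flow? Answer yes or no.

Yes

Residual reachable from S: {S}; sink is not reachable.
Saturated cut: S->Q, S->P, S->sink with total capacity 11 = current flow value. Flow is maximum.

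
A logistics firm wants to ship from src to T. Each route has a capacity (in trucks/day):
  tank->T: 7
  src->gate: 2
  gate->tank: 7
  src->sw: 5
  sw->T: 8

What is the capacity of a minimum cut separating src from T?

Max flow = 7 (via 2 augmenting paths).
In the residual at optimum, the set reachable from src is {src}.
Cut edges: src->gate (cap 2), src->sw (cap 5). Sum = 7.

7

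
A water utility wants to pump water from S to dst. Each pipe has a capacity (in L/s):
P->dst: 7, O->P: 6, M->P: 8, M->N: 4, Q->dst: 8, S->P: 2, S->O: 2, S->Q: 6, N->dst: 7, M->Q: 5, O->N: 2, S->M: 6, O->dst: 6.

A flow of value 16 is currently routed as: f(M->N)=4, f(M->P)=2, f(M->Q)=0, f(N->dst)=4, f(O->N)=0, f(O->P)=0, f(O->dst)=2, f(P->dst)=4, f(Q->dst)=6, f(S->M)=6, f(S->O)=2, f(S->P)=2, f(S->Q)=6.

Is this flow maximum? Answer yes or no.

Yes

Residual reachable from S: {S}; dst is not reachable.
Saturated cut: S->M, S->O, S->P, S->Q with total capacity 16 = current flow value. Flow is maximum.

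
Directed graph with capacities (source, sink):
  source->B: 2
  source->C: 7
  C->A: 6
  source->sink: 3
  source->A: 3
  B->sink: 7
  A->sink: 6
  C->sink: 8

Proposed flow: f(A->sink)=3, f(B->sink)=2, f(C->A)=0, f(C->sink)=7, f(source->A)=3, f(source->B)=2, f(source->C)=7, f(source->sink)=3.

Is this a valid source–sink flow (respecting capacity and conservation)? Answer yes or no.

Every edge has 0 ≤ f(e) ≤ cap(e).
At each intermediate node, inflow equals outflow.

Yes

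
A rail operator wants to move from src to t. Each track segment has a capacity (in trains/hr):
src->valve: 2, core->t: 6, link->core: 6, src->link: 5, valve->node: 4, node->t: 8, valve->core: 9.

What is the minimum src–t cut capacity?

7

Max flow = 7 (via 2 augmenting paths).
In the residual at optimum, the set reachable from src is {src}.
Cut edges: src->valve (cap 2), src->link (cap 5). Sum = 7.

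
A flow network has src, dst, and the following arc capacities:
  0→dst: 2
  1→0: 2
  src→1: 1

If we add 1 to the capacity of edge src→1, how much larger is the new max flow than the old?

Original max flow = 1.
After raising cap(src→1), augmenting paths through that edge carry 1 more unit.
New max flow = 2. Increase = 1.

1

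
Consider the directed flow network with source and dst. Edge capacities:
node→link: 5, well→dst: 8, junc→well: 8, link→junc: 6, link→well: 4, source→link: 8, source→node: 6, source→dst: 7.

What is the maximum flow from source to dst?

15

Augment source→dst: bottleneck 7. Total 7.
Augment source→link→well→dst: bottleneck 4. Total 11.
Augment source→link→junc→well→dst: bottleneck 4. Total 15.
No augmenting path remains in the residual graph.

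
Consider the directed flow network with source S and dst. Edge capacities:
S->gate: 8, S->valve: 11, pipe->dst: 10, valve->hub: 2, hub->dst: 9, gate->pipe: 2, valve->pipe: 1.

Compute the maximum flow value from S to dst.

Augment S->valve->hub->dst: bottleneck 2. Total 2.
Augment S->valve->pipe->dst: bottleneck 1. Total 3.
Augment S->gate->pipe->dst: bottleneck 2. Total 5.
No augmenting path remains in the residual graph.

5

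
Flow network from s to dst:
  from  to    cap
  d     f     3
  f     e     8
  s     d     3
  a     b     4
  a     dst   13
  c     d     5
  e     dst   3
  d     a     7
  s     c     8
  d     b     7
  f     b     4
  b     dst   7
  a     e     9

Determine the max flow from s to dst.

Augment s→d→a→dst: bottleneck 3. Total 3.
Augment s→c→d→a→dst: bottleneck 4. Total 7.
Augment s→c→d→b→dst: bottleneck 1. Total 8.
No augmenting path remains in the residual graph.

8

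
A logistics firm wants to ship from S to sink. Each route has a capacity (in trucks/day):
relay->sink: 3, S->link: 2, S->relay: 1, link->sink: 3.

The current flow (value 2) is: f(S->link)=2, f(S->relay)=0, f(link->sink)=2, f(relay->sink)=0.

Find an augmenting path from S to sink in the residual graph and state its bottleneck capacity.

Residual along S->relay->sink: S->relay: 1, relay->sink: 3.
Bottleneck = min = 1.

S->relay->sink, bottleneck 1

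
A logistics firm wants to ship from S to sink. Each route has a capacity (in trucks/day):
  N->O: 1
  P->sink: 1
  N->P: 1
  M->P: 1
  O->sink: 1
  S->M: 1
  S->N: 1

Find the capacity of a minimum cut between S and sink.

Max flow = 2 (via 2 augmenting paths).
In the residual at optimum, the set reachable from S is {S}.
Cut edges: S->N (cap 1), S->M (cap 1). Sum = 2.

2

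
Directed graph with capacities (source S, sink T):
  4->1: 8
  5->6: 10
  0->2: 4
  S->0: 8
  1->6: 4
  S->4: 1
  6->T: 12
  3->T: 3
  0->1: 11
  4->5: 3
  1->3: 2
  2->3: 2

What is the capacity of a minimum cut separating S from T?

Max flow = 8 (via 4 augmenting paths).
In the residual at optimum, the set reachable from S is {0, 1, 2, 3, S}.
Cut edges: S->4 (cap 1), 1->6 (cap 4), 3->T (cap 3). Sum = 8.

8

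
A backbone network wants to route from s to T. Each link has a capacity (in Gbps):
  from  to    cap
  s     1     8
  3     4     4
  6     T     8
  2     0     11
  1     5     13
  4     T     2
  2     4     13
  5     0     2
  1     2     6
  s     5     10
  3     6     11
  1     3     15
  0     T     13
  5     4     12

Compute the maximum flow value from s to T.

12

Augment s→5→0→T: bottleneck 2. Total 2.
Augment s→5→4→T: bottleneck 2. Total 4.
Augment s→1→3→6→T: bottleneck 8. Total 12.
No augmenting path remains in the residual graph.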